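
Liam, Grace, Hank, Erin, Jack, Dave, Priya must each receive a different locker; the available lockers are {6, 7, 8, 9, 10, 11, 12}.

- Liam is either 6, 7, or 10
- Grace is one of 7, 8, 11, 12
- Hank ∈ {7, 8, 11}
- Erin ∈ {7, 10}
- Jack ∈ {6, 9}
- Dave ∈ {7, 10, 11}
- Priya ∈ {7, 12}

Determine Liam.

The 7 variables draw from only 7 values {6, 7, 8, 9, 10, 11, 12}, so each is used; only Jack can be 9, hence Jack = 9.
The 6 still-open variables draw from only 6 values {6, 7, 8, 10, 11, 12}, so each is used; only Liam can be 6, hence Liam = 6.

6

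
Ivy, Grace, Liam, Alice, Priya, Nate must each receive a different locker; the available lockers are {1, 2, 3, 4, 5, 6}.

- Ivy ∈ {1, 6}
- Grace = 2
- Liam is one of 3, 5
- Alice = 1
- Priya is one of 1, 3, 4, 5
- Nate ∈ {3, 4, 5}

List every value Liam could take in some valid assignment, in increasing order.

3, 5

Grace must be 2 (only option left).
Alice must be 1 (only option left). Remove 1 from Ivy, Priya.
Ivy has just one choice, so Ivy = 6.
No further eliminations apply; Liam can still be any of 3, 5.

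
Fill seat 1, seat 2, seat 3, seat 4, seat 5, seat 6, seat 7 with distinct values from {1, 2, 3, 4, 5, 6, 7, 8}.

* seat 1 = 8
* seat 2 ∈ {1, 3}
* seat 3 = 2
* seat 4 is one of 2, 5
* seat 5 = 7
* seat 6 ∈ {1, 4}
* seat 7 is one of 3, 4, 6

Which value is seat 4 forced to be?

5

seat 1 has just one choice, so seat 1 = 8.
seat 3 has just one choice, so seat 3 = 2. Remove 2 from seat 4.
So seat 4 = 5.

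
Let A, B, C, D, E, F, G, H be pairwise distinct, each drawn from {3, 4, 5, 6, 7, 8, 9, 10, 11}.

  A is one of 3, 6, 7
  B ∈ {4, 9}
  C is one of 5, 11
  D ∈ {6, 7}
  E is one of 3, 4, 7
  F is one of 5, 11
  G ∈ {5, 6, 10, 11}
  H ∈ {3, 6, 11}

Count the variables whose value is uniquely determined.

3

Among the 8 variables, 9 fits only B (and all 8 values in {3, 4, 5, 6, 7, 9, 10, 11} must be used), so B = 9.
The 7 still-open variables together cover exactly {3, 4, 5, 6, 7, 10, 11} — 7 values for 7 variables — and 4 appears only in E's list, so E = 4.
Among the 6 still-open variables, 10 fits only G (and all 6 values in {3, 5, 6, 7, 10, 11} must be used), so G = 10.
The 2 variables C and F are confined to {5, 11}, which locks those values in; drop them from H.
Determined: B=9, E=4, G=10. The other variables each still have more than one consistent value. That makes 3.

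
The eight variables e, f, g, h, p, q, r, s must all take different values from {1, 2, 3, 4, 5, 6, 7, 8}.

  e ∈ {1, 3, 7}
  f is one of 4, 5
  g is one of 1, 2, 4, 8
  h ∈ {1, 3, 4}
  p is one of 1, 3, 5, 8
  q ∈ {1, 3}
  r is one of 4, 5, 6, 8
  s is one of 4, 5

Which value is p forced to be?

8

The 8 variables draw from only 8 values {1, 2, 3, 4, 5, 6, 7, 8}, so each is used; only g can be 2, hence g = 2.
The 7 still-open variables draw from only 7 values {1, 3, 4, 5, 6, 7, 8}, so each is used; only r can be 6, hence r = 6.
The 6 still-open variables draw from only 6 values {1, 3, 4, 5, 7, 8}, so each is used; only e can be 7, hence e = 7.
Among the 5 still-open variables, 8 fits only p (and all 5 values in {1, 3, 4, 5, 8} must be used), so p = 8.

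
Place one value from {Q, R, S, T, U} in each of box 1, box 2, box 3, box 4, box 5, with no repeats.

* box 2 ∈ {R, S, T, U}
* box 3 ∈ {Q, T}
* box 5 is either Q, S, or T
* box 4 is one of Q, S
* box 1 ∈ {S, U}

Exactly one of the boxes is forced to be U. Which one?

box 1

Among the 5 variables, R fits only box 2 (and all 5 values in {Q, R, S, T, U} must be used), so box 2 = R.
The 4 still-open variables together cover exactly {Q, S, T, U} — 4 values for 4 variables — and U appears only in box 1's list, so box 1 = U.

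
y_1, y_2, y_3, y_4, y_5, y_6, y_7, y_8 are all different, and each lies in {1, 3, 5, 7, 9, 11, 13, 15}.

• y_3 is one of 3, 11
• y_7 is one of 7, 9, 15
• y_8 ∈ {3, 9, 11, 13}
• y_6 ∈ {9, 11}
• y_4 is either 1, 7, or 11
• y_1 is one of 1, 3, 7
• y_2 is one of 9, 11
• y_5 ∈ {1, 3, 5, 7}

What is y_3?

3

Among the 8 variables, 5 fits only y_5 (and all 8 values in {1, 3, 5, 7, 9, 11, 13, 15} must be used), so y_5 = 5.
Among the 7 still-open variables, 13 fits only y_8 (and all 7 values in {1, 3, 7, 9, 11, 13, 15} must be used), so y_8 = 13.
Among the 6 still-open variables, 15 fits only y_7 (and all 6 values in {1, 3, 7, 9, 11, 15} must be used), so y_7 = 15.
y_2 and y_6 between them cover only {9, 11} — a naked pair. Remove those values from y_3, y_4.
So y_3 = 3.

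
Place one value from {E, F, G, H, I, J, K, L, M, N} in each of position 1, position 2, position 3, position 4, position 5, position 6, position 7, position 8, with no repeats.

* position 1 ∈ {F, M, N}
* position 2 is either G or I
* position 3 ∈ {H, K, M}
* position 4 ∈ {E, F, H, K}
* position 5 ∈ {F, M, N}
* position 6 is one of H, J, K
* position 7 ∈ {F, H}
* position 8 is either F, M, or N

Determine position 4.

E

The 3 variables position 1, position 5, position 8 are confined to {F, M, N}, which locks those values in; drop them from position 3, position 4, position 7.
That leaves position 7 = H. Strike H from position 3, position 4, position 6.
That leaves position 3 = K. Strike K from position 4, position 6.
So position 4 = E.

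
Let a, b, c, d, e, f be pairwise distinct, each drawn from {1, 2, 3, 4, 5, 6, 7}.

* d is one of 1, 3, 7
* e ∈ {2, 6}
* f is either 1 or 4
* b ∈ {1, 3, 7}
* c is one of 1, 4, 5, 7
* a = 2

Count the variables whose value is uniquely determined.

a has just one choice, so a = 2. Eliminate 2 elsewhere: e.
e has just one choice, so e = 6.
Determined: a=2, e=6. The other variables each still have more than one consistent value. That makes 2.

2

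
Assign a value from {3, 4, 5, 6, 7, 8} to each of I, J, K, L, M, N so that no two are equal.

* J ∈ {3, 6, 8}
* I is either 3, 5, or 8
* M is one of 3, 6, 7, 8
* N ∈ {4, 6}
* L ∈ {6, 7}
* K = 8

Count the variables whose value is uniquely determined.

K's domain is down to {8}, so K = 8. Strike 8 from I, J, M.
The 5 still-open variables draw from only 5 values {3, 4, 5, 6, 7}, so each is used; only N can be 4, hence N = 4.
Among the 4 still-open variables, 5 fits only I (and all 4 values in {3, 5, 6, 7} must be used), so I = 5.
Determined: I=5, K=8, N=4. The other variables each still have more than one consistent value. That makes 3.

3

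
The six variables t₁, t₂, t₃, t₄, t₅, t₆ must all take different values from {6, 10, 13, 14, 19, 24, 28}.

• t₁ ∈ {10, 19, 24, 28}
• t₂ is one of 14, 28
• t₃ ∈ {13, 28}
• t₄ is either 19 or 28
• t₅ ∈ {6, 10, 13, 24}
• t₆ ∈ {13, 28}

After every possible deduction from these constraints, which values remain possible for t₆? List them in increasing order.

The 2 variables t₃ and t₆ are confined to {13, 28}, which locks those values in; drop them from t₁, t₂, t₄, t₅.
That leaves t₂ = 14.
t₄ must be 19 (only option left). So t₁ can't be 19.
No further eliminations apply; t₆ can still be any of 13, 28.

13, 28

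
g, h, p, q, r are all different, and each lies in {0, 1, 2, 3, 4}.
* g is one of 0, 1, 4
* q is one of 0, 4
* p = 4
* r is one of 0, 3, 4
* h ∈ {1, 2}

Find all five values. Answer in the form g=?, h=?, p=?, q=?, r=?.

g=1, h=2, p=4, q=0, r=3

p must be 4 (only option left). Remove 4 from g, q, r.
That leaves q = 0. Strike 0 from g, r.
r must be 3 (only option left).
That leaves g = 1. Remove 1 from h.
h has just one choice, so h = 2.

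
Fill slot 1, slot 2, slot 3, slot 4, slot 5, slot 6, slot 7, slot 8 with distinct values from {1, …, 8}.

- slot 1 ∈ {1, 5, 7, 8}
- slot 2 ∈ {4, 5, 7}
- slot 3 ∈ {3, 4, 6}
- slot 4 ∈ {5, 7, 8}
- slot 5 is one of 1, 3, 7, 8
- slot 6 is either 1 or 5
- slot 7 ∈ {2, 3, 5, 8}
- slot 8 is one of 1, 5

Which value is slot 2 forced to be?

4

Among the 8 variables, 2 fits only slot 7 (and all 8 values in {1, 2, 3, 4, 5, 6, 7, 8} must be used), so slot 7 = 2.
The 7 still-open variables draw from only 7 values {1, 3, 4, 5, 6, 7, 8}, so each is used; only slot 3 can be 6, hence slot 3 = 6.
Among the 6 still-open variables, 3 fits only slot 5 (and all 6 values in {1, 3, 4, 5, 7, 8} must be used), so slot 5 = 3.
The 5 still-open variables draw from only 5 values {1, 4, 5, 7, 8}, so each is used; only slot 2 can be 4, hence slot 2 = 4.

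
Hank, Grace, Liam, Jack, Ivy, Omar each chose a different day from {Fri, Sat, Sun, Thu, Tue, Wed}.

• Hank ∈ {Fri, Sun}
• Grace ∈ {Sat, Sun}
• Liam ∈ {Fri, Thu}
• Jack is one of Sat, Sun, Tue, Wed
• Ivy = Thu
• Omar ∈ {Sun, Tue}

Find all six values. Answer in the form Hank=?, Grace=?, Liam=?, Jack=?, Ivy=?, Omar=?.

Hank=Sun, Grace=Sat, Liam=Fri, Jack=Wed, Ivy=Thu, Omar=Tue

Ivy must be Thu (only option left). Strike Thu from Liam.
Liam's domain is down to {Fri}, so Liam = Fri. Remove Fri from Hank.
That leaves Hank = Sun. Strike Sun from Grace, Jack, Omar.
Grace's domain is down to {Sat}, so Grace = Sat. So Jack can't be Sat.
Omar must be Tue (only option left). Strike Tue from Jack.
Jack has just one choice, so Jack = Wed.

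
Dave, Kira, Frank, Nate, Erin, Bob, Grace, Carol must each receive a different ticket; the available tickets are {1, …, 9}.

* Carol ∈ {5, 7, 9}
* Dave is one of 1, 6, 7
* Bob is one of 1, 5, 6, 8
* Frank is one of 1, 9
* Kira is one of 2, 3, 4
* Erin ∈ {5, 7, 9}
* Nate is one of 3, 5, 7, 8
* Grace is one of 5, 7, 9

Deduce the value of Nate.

The 3 variables Erin, Grace, Carol are confined to {5, 7, 9}, which locks those values in; drop them from Dave, Frank, Nate, Bob.
Frank must be 1 (only option left). Remove 1 from Dave, Bob.
Dave's domain is down to {6}, so Dave = 6. So Bob can't be 6.
That leaves Bob = 8. Eliminate 8 elsewhere: Nate.
So Nate = 3.

3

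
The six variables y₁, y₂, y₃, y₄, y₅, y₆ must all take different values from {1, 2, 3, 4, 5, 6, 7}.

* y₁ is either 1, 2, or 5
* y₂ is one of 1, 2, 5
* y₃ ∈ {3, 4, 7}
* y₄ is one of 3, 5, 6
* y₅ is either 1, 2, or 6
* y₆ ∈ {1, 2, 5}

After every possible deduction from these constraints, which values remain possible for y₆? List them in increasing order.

y₁, y₂, y₆ share exactly the 3 values {1, 2, 5}; by pigeonhole those values go to them, so strike 1, 2, 5 from y₄, y₅.
y₅ must be 6 (only option left). So y₄ can't be 6.
That leaves y₄ = 3. Remove 3 from y₃.
No further eliminations apply; y₆ can still be any of 1, 2, 5.

1, 2, 5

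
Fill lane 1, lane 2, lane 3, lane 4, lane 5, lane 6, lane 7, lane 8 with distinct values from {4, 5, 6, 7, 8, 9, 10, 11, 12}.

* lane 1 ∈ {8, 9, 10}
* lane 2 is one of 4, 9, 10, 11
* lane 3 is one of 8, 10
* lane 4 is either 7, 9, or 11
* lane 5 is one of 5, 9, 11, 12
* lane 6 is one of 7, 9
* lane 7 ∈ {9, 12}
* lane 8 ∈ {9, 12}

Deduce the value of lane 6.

Among the 8 variables, 4 fits only lane 2 (and all 8 values in {4, 5, 7, 8, 9, 10, 11, 12} must be used), so lane 2 = 4.
Among the 7 still-open variables, 5 fits only lane 5 (and all 7 values in {5, 7, 8, 9, 10, 11, 12} must be used), so lane 5 = 5.
Among the 6 still-open variables, 11 fits only lane 4 (and all 6 values in {7, 8, 9, 10, 11, 12} must be used), so lane 4 = 11.
The 5 still-open variables draw from only 5 values {7, 8, 9, 10, 12}, so each is used; only lane 6 can be 7, hence lane 6 = 7.

7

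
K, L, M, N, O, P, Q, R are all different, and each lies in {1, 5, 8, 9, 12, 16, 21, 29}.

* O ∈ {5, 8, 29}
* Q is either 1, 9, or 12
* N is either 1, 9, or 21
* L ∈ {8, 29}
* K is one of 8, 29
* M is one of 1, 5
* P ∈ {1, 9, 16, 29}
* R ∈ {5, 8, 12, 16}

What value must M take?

Among the 8 variables, 21 fits only N (and all 8 values in {1, 5, 8, 9, 12, 16, 21, 29} must be used), so N = 21.
K and L share exactly the 2 values {8, 29}; by pigeonhole those values go to them, so strike 8, 29 from O, P, R.
O has just one choice, so O = 5. Strike 5 from M, R.
So M = 1.

1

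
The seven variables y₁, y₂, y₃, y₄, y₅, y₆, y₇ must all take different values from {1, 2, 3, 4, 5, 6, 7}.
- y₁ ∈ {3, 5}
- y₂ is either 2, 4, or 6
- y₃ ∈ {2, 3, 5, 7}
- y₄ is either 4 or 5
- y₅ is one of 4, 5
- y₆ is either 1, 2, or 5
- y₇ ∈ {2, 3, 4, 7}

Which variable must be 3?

y₁

The 7 variables draw from only 7 values {1, 2, 3, 4, 5, 6, 7}, so each is used; only y₆ can be 1, hence y₆ = 1.
The 6 still-open variables draw from only 6 values {2, 3, 4, 5, 6, 7}, so each is used; only y₂ can be 6, hence y₂ = 6.
The 2 variables y₄ and y₅ are confined to {4, 5}, which locks those values in; drop them from y₁, y₃, y₇.
So 3 goes to y₁.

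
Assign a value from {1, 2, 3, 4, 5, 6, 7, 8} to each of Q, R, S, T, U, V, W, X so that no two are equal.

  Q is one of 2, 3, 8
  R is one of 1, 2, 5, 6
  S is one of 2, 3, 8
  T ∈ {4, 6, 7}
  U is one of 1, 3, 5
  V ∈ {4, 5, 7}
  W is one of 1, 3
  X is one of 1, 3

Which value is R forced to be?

6

The 2 variables W and X are confined to {1, 3}, which locks those values in; drop them from Q, R, S, U.
That leaves U = 5. Remove 5 from R, V.
Q and S share exactly the 2 values {2, 8}; by pigeonhole those values go to them, so strike 2, 8 from R.
So R = 6.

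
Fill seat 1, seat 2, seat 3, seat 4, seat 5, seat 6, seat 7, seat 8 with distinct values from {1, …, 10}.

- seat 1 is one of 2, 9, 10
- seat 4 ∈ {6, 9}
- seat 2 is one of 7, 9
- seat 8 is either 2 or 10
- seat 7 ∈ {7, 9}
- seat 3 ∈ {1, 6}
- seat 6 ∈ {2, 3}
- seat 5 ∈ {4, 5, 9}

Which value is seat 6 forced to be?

3

The 2 variables seat 2 and seat 7 are confined to {7, 9}, which locks those values in; drop them from seat 1, seat 4, seat 5.
seat 4 must be 6 (only option left). Eliminate 6 elsewhere: seat 3.
seat 3's domain is down to {1}, so seat 3 = 1.
seat 1 and seat 8 share exactly the 2 values {2, 10}; by pigeonhole those values go to them, so strike 2, 10 from seat 6.
So seat 6 = 3.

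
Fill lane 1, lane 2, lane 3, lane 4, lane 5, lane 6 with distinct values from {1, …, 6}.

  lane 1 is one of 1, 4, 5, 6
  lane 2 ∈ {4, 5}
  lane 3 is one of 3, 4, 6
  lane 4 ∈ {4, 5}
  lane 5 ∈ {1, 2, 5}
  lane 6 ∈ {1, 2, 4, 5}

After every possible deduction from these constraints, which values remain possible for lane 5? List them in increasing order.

The 6 variables together cover exactly {1, 2, 3, 4, 5, 6} — 6 values for 6 variables — and 3 appears only in lane 3's list, so lane 3 = 3.
The 5 still-open variables together cover exactly {1, 2, 4, 5, 6} — 5 values for 5 variables — and 6 appears only in lane 1's list, so lane 1 = 6.
The 2 variables lane 2 and lane 4 are confined to {4, 5}, which locks those values in; drop them from lane 5, lane 6.
No further eliminations apply; lane 5 can still be any of 1, 2.

1, 2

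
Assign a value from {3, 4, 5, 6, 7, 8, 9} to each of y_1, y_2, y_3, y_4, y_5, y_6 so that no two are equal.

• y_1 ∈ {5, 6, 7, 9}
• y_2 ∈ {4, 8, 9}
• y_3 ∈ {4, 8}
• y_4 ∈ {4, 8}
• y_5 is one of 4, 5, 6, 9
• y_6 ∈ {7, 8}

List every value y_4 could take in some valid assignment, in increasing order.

y_3 and y_4 between them cover only {4, 8} — a naked pair. Remove those values from y_2, y_5, y_6.
y_2 must be 9 (only option left). Remove 9 from y_1, y_5.
y_6 must be 7 (only option left). Eliminate 7 elsewhere: y_1.
No further eliminations apply; y_4 can still be any of 4, 8.

4, 8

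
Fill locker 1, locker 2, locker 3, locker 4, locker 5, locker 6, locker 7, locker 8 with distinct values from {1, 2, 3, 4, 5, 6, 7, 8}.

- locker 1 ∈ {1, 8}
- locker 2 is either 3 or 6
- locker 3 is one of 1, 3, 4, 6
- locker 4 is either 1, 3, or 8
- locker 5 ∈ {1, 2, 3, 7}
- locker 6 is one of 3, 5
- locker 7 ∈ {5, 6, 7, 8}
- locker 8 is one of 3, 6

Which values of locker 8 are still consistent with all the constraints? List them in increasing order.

Among the 8 variables, 2 fits only locker 5 (and all 8 values in {1, 2, 3, 4, 5, 6, 7, 8} must be used), so locker 5 = 2.
The 7 still-open variables draw from only 7 values {1, 3, 4, 5, 6, 7, 8}, so each is used; only locker 3 can be 4, hence locker 3 = 4.
The 6 still-open variables draw from only 6 values {1, 3, 5, 6, 7, 8}, so each is used; only locker 7 can be 7, hence locker 7 = 7.
The 5 still-open variables draw from only 5 values {1, 3, 5, 6, 8}, so each is used; only locker 6 can be 5, hence locker 6 = 5.
locker 2 and locker 8 share exactly the 2 values {3, 6}; by pigeonhole those values go to them, so strike 3, 6 from locker 4.
No further eliminations apply; locker 8 can still be any of 3, 6.

3, 6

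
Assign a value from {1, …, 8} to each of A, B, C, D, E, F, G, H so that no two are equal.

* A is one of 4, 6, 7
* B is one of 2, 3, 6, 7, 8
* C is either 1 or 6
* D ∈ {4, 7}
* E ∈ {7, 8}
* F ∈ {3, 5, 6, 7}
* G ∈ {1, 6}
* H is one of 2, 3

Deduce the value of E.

8

Among the 8 variables, 5 fits only F (and all 8 values in {1, 2, 3, 4, 5, 6, 7, 8} must be used), so F = 5.
The 2 variables C and G are confined to {1, 6}, which locks those values in; drop them from A, B.
A and D share exactly the 2 values {4, 7}; by pigeonhole those values go to them, so strike 4, 7 from B, E.
So E = 8.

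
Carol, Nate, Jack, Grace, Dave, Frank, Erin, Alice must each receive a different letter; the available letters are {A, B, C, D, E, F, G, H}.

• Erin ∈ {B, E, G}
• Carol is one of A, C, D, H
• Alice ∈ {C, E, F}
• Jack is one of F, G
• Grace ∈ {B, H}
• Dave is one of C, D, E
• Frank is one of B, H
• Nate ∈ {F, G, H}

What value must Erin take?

Among the 8 variables, A fits only Carol (and all 8 values in {A, B, C, D, E, F, G, H} must be used), so Carol = A.
The 7 still-open variables draw from only 7 values {B, C, D, E, F, G, H}, so each is used; only Dave can be D, hence Dave = D.
The 6 still-open variables draw from only 6 values {B, C, E, F, G, H}, so each is used; only Alice can be C, hence Alice = C.
The 5 still-open variables together cover exactly {B, E, F, G, H} — 5 values for 5 variables — and E appears only in Erin's list, so Erin = E.

E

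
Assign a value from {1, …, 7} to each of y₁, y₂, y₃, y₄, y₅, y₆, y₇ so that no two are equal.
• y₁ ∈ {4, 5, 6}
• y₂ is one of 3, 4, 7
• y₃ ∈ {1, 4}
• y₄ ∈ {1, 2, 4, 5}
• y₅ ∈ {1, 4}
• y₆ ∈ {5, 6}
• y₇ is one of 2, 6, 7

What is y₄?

2

The 7 variables together cover exactly {1, 2, 3, 4, 5, 6, 7} — 7 values for 7 variables — and 3 appears only in y₂'s list, so y₂ = 3.
The 6 still-open variables together cover exactly {1, 2, 4, 5, 6, 7} — 6 values for 6 variables — and 7 appears only in y₇'s list, so y₇ = 7.
The 5 still-open variables draw from only 5 values {1, 2, 4, 5, 6}, so each is used; only y₄ can be 2, hence y₄ = 2.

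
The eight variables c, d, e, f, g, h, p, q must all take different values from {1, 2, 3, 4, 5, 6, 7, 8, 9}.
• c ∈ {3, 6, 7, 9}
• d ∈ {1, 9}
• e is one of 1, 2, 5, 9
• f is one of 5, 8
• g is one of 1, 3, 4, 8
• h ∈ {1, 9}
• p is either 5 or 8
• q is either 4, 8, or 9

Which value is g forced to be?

3

d and h between them cover only {1, 9} — a naked pair. Remove those values from c, e, g, q.
f and p share exactly the 2 values {5, 8}; by pigeonhole those values go to them, so strike 5, 8 from e, g, q.
e has just one choice, so e = 2.
q must be 4 (only option left). Strike 4 from g.
So g = 3.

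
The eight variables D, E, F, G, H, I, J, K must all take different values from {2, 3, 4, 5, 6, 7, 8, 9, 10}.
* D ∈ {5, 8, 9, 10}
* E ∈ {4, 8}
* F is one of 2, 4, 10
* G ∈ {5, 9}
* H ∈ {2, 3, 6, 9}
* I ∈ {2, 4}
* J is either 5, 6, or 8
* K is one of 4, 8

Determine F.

10

The 8 variables together cover exactly {2, 3, 4, 5, 6, 8, 9, 10} — 8 values for 8 variables — and 3 appears only in H's list, so H = 3.
Among the 7 still-open variables, 6 fits only J (and all 7 values in {2, 4, 5, 6, 8, 9, 10} must be used), so J = 6.
The 2 variables E and K are confined to {4, 8}, which locks those values in; drop them from D, F, I.
I's domain is down to {2}, so I = 2. Remove 2 from F.
So F = 10.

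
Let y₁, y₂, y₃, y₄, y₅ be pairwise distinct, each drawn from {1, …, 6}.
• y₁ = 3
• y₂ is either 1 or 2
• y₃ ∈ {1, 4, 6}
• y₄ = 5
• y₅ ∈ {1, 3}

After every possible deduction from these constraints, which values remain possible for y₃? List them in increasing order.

4, 6

y₁'s domain is down to {3}, so y₁ = 3. Strike 3 from y₅.
y₄ must be 5 (only option left).
That leaves y₅ = 1. Remove 1 from y₂, y₃.
That leaves y₂ = 2.
No further eliminations apply; y₃ can still be any of 4, 6.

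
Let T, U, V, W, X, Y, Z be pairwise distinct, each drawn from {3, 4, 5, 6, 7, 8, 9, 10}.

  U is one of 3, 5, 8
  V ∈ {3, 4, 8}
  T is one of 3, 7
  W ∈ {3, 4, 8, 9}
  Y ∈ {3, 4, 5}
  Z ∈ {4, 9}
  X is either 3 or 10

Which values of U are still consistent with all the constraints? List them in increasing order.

3, 5, 8

The 7 variables draw from only 7 values {3, 4, 5, 7, 8, 9, 10}, so each is used; only T can be 7, hence T = 7.
The 6 still-open variables together cover exactly {3, 4, 5, 8, 9, 10} — 6 values for 6 variables — and 10 appears only in X's list, so X = 10.
No further eliminations apply; U can still be any of 3, 5, 8.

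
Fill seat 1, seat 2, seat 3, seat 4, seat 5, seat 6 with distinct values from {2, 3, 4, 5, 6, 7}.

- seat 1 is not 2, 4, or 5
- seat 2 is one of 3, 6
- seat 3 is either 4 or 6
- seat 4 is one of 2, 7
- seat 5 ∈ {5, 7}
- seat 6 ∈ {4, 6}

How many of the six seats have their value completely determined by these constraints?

4

The 6 variables together cover exactly {2, 3, 4, 5, 6, 7} — 6 values for 6 variables — and 2 appears only in seat 4's list, so seat 4 = 2.
The 5 still-open variables draw from only 5 values {3, 4, 5, 6, 7}, so each is used; only seat 5 can be 5, hence seat 5 = 5.
The 4 still-open variables draw from only 4 values {3, 4, 6, 7}, so each is used; only seat 1 can be 7, hence seat 1 = 7.
The 3 still-open variables together cover exactly {3, 4, 6} — 3 values for 3 variables — and 3 appears only in seat 2's list, so seat 2 = 3.
Determined: seat 1=7, seat 2=3, seat 4=2, seat 5=5. The other seats each still have more than one consistent value. That makes 4.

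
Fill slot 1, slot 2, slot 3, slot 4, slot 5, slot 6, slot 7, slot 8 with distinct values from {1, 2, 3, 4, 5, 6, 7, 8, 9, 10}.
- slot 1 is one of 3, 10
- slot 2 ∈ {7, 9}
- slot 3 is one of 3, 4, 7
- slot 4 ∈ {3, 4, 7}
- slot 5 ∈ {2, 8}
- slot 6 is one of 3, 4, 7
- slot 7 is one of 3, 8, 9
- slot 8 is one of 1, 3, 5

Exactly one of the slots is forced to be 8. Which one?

slot 7

The 3 variables slot 3, slot 4, slot 6 are confined to {3, 4, 7}, which locks those values in; drop them from slot 1, slot 2, slot 7, slot 8.
That leaves slot 1 = 10.
slot 2 must be 9 (only option left). So slot 7 can't be 9.
So 8 goes to slot 7.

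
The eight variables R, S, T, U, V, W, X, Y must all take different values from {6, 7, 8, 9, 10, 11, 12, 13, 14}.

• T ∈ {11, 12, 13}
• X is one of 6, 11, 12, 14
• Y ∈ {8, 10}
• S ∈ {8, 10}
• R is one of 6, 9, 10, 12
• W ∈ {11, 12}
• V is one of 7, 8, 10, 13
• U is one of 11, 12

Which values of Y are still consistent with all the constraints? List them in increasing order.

8, 10

The 2 variables S and Y are confined to {8, 10}, which locks those values in; drop them from R, V.
The 2 variables U and W are confined to {11, 12}, which locks those values in; drop them from R, T, X.
T's domain is down to {13}, so T = 13. So V can't be 13.
V's domain is down to {7}, so V = 7.
No further eliminations apply; Y can still be any of 8, 10.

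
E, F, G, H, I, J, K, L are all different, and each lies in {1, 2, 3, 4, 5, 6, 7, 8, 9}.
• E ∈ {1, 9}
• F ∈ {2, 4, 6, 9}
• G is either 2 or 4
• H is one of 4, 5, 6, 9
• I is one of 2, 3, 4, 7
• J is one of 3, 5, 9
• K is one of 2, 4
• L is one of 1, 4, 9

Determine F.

Among the 8 variables, 7 fits only I (and all 8 values in {1, 2, 3, 4, 5, 6, 7, 9} must be used), so I = 7.
The 7 still-open variables draw from only 7 values {1, 2, 3, 4, 5, 6, 9}, so each is used; only J can be 3, hence J = 3.
The 6 still-open variables draw from only 6 values {1, 2, 4, 5, 6, 9}, so each is used; only H can be 5, hence H = 5.
The 5 still-open variables together cover exactly {1, 2, 4, 6, 9} — 5 values for 5 variables — and 6 appears only in F's list, so F = 6.

6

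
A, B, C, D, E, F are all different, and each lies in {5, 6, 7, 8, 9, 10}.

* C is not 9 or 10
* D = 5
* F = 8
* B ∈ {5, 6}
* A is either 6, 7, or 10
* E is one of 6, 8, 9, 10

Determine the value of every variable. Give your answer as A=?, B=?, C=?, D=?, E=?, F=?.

D must be 5 (only option left). So B, C can't be 5.
That leaves F = 8. Remove 8 from C, E.
That leaves B = 6. Remove 6 from A, C, E.
That leaves C = 7. Strike 7 from A.
A's domain is down to {10}, so A = 10. So E can't be 10.
E has just one choice, so E = 9.

A=10, B=6, C=7, D=5, E=9, F=8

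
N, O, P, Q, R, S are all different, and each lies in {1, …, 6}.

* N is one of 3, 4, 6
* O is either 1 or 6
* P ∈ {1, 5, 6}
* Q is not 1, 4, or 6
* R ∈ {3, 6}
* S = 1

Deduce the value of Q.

2

S's domain is down to {1}, so S = 1. Remove 1 from O, P.
O's domain is down to {6}, so O = 6. So N, P, R can't be 6.
P's domain is down to {5}, so P = 5. Remove 5 from Q.
R's domain is down to {3}, so R = 3. Strike 3 from N, Q.
So Q = 2.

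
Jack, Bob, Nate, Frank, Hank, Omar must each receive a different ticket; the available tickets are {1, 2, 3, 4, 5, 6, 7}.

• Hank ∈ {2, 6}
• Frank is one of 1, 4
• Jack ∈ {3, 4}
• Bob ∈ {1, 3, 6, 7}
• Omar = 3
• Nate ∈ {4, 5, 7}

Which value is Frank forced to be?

Omar has just one choice, so Omar = 3. So Jack, Bob can't be 3.
Jack's domain is down to {4}, so Jack = 4. Eliminate 4 elsewhere: Nate, Frank.
So Frank = 1.

1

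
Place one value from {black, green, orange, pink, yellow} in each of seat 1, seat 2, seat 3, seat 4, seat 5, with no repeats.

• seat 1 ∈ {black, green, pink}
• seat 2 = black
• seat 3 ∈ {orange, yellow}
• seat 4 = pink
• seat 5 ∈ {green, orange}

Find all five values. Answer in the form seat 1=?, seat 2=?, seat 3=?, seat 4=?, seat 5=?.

seat 1=green, seat 2=black, seat 3=yellow, seat 4=pink, seat 5=orange

seat 2's domain is down to {black}, so seat 2 = black. Remove black from seat 1.
That leaves seat 4 = pink. Strike pink from seat 1.
That leaves seat 1 = green. Eliminate green elsewhere: seat 5.
seat 5 has just one choice, so seat 5 = orange. So seat 3 can't be orange.
That leaves seat 3 = yellow.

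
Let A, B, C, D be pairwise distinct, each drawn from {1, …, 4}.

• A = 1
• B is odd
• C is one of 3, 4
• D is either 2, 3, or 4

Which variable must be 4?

A's domain is down to {1}, so A = 1. So B can't be 1.
B must be 3 (only option left). Remove 3 from C, D.
So 4 goes to C.

C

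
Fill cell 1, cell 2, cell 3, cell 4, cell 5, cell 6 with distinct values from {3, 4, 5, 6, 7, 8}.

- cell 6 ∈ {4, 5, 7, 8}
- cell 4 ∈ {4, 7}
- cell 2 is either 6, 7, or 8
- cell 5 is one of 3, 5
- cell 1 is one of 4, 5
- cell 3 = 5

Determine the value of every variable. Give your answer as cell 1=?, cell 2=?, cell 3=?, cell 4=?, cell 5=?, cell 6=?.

cell 3's domain is down to {5}, so cell 3 = 5. Strike 5 from cell 1, cell 5, cell 6.
cell 5's domain is down to {3}, so cell 5 = 3.
That leaves cell 1 = 4. So cell 4, cell 6 can't be 4.
cell 4 must be 7 (only option left). Eliminate 7 elsewhere: cell 2, cell 6.
cell 6 must be 8 (only option left). Eliminate 8 elsewhere: cell 2.
That leaves cell 2 = 6.

cell 1=4, cell 2=6, cell 3=5, cell 4=7, cell 5=3, cell 6=8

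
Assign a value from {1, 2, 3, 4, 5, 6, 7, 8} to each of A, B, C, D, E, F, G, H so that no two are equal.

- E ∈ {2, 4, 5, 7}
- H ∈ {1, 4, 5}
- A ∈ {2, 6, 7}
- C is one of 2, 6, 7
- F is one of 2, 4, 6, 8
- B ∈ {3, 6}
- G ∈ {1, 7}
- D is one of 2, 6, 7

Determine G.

1

The 8 variables together cover exactly {1, 2, 3, 4, 5, 6, 7, 8} — 8 values for 8 variables — and 3 appears only in B's list, so B = 3.
Among the 7 still-open variables, 8 fits only F (and all 7 values in {1, 2, 4, 5, 6, 7, 8} must be used), so F = 8.
A, C, D share exactly the 3 values {2, 6, 7}; by pigeonhole those values go to them, so strike 2, 6, 7 from E, G.
So G = 1.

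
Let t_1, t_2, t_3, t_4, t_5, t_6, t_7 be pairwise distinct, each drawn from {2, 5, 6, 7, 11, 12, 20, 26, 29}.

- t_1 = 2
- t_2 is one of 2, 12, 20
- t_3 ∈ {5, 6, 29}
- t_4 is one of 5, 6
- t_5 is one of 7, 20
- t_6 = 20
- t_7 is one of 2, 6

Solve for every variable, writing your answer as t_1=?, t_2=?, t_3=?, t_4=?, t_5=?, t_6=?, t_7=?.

t_1=2, t_2=12, t_3=29, t_4=5, t_5=7, t_6=20, t_7=6

t_1 must be 2 (only option left). Eliminate 2 elsewhere: t_2, t_7.
t_6's domain is down to {20}, so t_6 = 20. Eliminate 20 elsewhere: t_2, t_5.
t_7 has just one choice, so t_7 = 6. So t_3, t_4 can't be 6.
That leaves t_2 = 12.
That leaves t_4 = 5. So t_3 can't be 5.
t_5 must be 7 (only option left).
t_3's domain is down to {29}, so t_3 = 29.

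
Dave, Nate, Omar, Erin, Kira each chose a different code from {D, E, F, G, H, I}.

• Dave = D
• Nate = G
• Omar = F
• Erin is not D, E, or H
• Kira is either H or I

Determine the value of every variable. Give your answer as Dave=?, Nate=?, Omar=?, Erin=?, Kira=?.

Dave has just one choice, so Dave = D.
Nate must be G (only option left). Eliminate G elsewhere: Erin.
Omar has just one choice, so Omar = F. Remove F from Erin.
Erin has just one choice, so Erin = I. Remove I from Kira.
Kira's domain is down to {H}, so Kira = H.

Dave=D, Nate=G, Omar=F, Erin=I, Kira=H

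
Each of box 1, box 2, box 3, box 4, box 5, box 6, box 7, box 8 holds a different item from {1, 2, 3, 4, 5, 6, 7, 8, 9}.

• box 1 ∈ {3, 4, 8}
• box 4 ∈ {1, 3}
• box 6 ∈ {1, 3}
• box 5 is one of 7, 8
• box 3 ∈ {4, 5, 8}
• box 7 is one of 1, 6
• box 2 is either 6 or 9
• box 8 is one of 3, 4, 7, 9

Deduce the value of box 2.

9

The 8 variables together cover exactly {1, 3, 4, 5, 6, 7, 8, 9} — 8 values for 8 variables — and 5 appears only in box 3's list, so box 3 = 5.
box 4 and box 6 between them cover only {1, 3} — a naked pair. Remove those values from box 1, box 7, box 8.
That leaves box 7 = 6. Remove 6 from box 2.
So box 2 = 9.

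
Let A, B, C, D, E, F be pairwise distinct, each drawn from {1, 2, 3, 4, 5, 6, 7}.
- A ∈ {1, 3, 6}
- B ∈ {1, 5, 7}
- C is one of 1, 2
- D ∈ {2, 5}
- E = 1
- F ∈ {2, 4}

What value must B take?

E's domain is down to {1}, so E = 1. Eliminate 1 elsewhere: A, B, C.
C must be 2 (only option left). Eliminate 2 elsewhere: D, F.
D must be 5 (only option left). Eliminate 5 elsewhere: B.
So B = 7.

7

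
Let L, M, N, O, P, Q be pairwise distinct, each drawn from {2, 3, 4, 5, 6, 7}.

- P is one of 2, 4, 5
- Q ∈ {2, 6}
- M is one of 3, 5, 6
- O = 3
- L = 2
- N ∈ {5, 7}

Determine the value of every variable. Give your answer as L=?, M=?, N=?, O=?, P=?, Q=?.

L must be 2 (only option left). Remove 2 from P, Q.
O must be 3 (only option left). Strike 3 from M.
Q has just one choice, so Q = 6. Remove 6 from M.
That leaves M = 5. Eliminate 5 elsewhere: N, P.
N's domain is down to {7}, so N = 7.
P's domain is down to {4}, so P = 4.

L=2, M=5, N=7, O=3, P=4, Q=6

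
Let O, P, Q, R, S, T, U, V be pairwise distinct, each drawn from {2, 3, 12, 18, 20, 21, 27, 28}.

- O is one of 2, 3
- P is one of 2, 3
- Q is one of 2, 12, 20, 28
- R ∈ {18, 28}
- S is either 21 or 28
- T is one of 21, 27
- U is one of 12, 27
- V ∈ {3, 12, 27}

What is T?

21

Among the 8 variables, 18 fits only R (and all 8 values in {2, 3, 12, 18, 20, 21, 27, 28} must be used), so R = 18.
The 7 still-open variables together cover exactly {2, 3, 12, 20, 21, 27, 28} — 7 values for 7 variables — and 20 appears only in Q's list, so Q = 20.
Among the 6 still-open variables, 28 fits only S (and all 6 values in {2, 3, 12, 21, 27, 28} must be used), so S = 28.
The 5 still-open variables draw from only 5 values {2, 3, 12, 21, 27}, so each is used; only T can be 21, hence T = 21.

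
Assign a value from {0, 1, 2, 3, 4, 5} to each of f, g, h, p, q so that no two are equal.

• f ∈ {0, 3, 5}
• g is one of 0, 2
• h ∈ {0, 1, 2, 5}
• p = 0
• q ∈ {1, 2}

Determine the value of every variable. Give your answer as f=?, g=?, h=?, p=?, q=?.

f=3, g=2, h=5, p=0, q=1

p must be 0 (only option left). So f, g, h can't be 0.
g must be 2 (only option left). Strike 2 from h, q.
q must be 1 (only option left). Remove 1 from h.
h's domain is down to {5}, so h = 5. Remove 5 from f.
f's domain is down to {3}, so f = 3.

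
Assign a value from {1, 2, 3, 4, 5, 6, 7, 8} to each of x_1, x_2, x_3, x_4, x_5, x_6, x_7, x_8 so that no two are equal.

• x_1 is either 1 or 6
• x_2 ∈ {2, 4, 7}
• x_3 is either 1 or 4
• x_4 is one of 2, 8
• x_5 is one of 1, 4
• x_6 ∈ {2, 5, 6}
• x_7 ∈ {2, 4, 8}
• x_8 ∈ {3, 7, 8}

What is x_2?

7

The 8 variables draw from only 8 values {1, 2, 3, 4, 5, 6, 7, 8}, so each is used; only x_8 can be 3, hence x_8 = 3.
Among the 7 still-open variables, 5 fits only x_6 (and all 7 values in {1, 2, 4, 5, 6, 7, 8} must be used), so x_6 = 5.
The 6 still-open variables together cover exactly {1, 2, 4, 6, 7, 8} — 6 values for 6 variables — and 6 appears only in x_1's list, so x_1 = 6.
The 5 still-open variables together cover exactly {1, 2, 4, 7, 8} — 5 values for 5 variables — and 7 appears only in x_2's list, so x_2 = 7.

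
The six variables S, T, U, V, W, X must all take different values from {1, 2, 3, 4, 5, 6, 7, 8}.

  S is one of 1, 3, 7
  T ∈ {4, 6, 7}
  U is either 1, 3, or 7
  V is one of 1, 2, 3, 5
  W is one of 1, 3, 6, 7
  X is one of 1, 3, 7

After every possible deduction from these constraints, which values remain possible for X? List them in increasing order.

1, 3, 7

S, U, X share exactly the 3 values {1, 3, 7}; by pigeonhole those values go to them, so strike 1, 3, 7 from T, V, W.
W must be 6 (only option left). Remove 6 from T.
That leaves T = 4.
No further eliminations apply; X can still be any of 1, 3, 7.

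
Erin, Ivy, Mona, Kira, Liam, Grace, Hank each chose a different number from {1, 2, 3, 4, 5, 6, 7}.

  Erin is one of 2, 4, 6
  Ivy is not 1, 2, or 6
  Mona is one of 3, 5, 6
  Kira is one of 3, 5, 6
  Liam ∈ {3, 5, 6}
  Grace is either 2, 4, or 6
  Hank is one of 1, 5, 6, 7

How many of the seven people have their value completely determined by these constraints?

Among the 7 variables, 1 fits only Hank (and all 7 values in {1, 2, 3, 4, 5, 6, 7} must be used), so Hank = 1.
The 6 still-open variables draw from only 6 values {2, 3, 4, 5, 6, 7}, so each is used; only Ivy can be 7, hence Ivy = 7.
The 3 variables Mona, Kira, Liam are confined to {3, 5, 6}, which locks those values in; drop them from Erin, Grace.
Determined: Ivy=7, Hank=1. The other people each still have more than one consistent value. That makes 2.

2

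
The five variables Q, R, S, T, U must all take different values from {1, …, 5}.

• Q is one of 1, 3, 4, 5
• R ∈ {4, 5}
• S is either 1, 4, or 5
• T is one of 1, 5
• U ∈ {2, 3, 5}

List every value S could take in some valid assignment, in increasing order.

1, 4, 5

Among the 5 variables, 2 fits only U (and all 5 values in {1, 2, 3, 4, 5} must be used), so U = 2.
The 4 still-open variables draw from only 4 values {1, 3, 4, 5}, so each is used; only Q can be 3, hence Q = 3.
No further eliminations apply; S can still be any of 1, 4, 5.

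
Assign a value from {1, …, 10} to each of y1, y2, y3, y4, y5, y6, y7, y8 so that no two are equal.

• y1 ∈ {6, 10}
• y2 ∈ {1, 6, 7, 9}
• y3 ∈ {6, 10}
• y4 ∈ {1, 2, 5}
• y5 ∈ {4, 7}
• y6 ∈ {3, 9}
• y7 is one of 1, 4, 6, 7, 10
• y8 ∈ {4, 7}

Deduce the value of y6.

3

y1 and y3 share exactly the 2 values {6, 10}; by pigeonhole those values go to them, so strike 6, 10 from y2, y7.
The 2 variables y5 and y8 are confined to {4, 7}, which locks those values in; drop them from y2, y7.
y7 has just one choice, so y7 = 1. Eliminate 1 elsewhere: y2, y4.
y2 has just one choice, so y2 = 9. Strike 9 from y6.
So y6 = 3.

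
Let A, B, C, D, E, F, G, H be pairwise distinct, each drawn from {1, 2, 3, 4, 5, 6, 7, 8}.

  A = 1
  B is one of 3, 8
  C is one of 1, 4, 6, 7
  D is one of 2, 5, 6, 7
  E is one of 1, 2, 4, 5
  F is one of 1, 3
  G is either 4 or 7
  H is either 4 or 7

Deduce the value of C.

A's domain is down to {1}, so A = 1. Eliminate 1 elsewhere: C, E, F.
F's domain is down to {3}, so F = 3. Strike 3 from B.
B's domain is down to {8}, so B = 8.
G and H between them cover only {4, 7} — a naked pair. Remove those values from C, D, E.
So C = 6.

6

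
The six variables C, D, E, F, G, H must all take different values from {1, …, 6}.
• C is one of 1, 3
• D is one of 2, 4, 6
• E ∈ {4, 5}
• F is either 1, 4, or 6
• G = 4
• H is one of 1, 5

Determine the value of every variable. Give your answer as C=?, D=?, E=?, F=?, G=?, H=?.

G has just one choice, so G = 4. So D, E, F can't be 4.
That leaves E = 5. Strike 5 from H.
That leaves H = 1. Remove 1 from C, F.
C's domain is down to {3}, so C = 3.
F has just one choice, so F = 6. Strike 6 from D.
D has just one choice, so D = 2.

C=3, D=2, E=5, F=6, G=4, H=1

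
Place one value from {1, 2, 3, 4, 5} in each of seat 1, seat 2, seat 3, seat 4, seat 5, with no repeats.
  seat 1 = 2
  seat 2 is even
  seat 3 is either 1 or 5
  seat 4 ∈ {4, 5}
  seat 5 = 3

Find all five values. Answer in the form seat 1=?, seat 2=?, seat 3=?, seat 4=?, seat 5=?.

seat 1 has just one choice, so seat 1 = 2. Strike 2 from seat 2.
That leaves seat 2 = 4. Remove 4 from seat 4.
seat 4 has just one choice, so seat 4 = 5. Eliminate 5 elsewhere: seat 3.
That leaves seat 5 = 3.
That leaves seat 3 = 1.

seat 1=2, seat 2=4, seat 3=1, seat 4=5, seat 5=3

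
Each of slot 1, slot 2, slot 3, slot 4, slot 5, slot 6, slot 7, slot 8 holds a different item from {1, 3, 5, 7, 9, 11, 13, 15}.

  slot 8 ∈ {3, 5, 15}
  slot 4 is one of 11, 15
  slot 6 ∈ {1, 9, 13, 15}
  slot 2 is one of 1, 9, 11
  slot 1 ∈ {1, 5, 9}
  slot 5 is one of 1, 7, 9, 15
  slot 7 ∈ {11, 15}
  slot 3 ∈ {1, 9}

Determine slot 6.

Among the 8 variables, 3 fits only slot 8 (and all 8 values in {1, 3, 5, 7, 9, 11, 13, 15} must be used), so slot 8 = 3.
The 7 still-open variables together cover exactly {1, 5, 7, 9, 11, 13, 15} — 7 values for 7 variables — and 5 appears only in slot 1's list, so slot 1 = 5.
The 6 still-open variables draw from only 6 values {1, 7, 9, 11, 13, 15}, so each is used; only slot 5 can be 7, hence slot 5 = 7.
Among the 5 still-open variables, 13 fits only slot 6 (and all 5 values in {1, 9, 11, 13, 15} must be used), so slot 6 = 13.

13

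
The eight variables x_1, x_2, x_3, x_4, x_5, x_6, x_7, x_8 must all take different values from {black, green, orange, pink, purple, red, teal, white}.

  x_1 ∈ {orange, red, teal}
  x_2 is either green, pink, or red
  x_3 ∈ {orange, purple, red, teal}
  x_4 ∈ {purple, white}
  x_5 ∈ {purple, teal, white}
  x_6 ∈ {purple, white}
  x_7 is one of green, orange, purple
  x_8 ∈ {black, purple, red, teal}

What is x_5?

teal

The 8 variables together cover exactly {black, green, orange, pink, purple, red, teal, white} — 8 values for 8 variables — and black appears only in x_8's list, so x_8 = black.
Among the 7 still-open variables, pink fits only x_2 (and all 7 values in {green, orange, pink, purple, red, teal, white} must be used), so x_2 = pink.
The 6 still-open variables draw from only 6 values {green, orange, purple, red, teal, white}, so each is used; only x_7 can be green, hence x_7 = green.
x_4 and x_6 between them cover only {purple, white} — a naked pair. Remove those values from x_3, x_5.
So x_5 = teal.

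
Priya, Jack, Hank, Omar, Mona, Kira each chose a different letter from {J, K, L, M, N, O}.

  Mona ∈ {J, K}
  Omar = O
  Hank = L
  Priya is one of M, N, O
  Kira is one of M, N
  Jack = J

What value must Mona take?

Jack has just one choice, so Jack = J. Strike J from Mona.
So Mona = K.

K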